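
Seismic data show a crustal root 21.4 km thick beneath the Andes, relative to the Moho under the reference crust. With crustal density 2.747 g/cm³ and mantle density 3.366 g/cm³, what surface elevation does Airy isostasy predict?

In Airy isostatic equilibrium: ρ_c h = (ρ_m − ρ_c) r.
h = r (ρ_m − ρ_c) / ρ_c = 21.4 km × (3.366 − 2.747) / 2.747 = 4.82 km.

4.82 km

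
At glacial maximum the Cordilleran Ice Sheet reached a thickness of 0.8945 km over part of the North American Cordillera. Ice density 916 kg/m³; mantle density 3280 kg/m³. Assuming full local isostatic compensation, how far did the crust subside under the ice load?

By Archimedes' principle applied to the lithosphere: the ice load ρ_ice t is balanced by mantle displaced below, ρ_m s.
s = t ρ_ice / ρ_m = 0.8945 km × 916/3280 = 0.25 km.

0.25 km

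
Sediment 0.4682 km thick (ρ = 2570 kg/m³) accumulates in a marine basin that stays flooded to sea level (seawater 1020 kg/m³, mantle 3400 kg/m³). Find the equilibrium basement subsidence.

0.305 km

Submarine loading: the sediment displaces seawater, and the subsidence is in turn flooded, so s (ρ_m − ρ_w) = t (ρ_sed − ρ_w).
s = 0.4682 km × (2570 − 1020) / (3400 − 1020) = 0.305 km.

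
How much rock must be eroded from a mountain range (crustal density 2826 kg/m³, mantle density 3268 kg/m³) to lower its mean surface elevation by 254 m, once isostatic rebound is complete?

Net drop Δ = e − u = e − e ρ_c/ρ_m = e (ρ_m − ρ_c)/ρ_m.
e = Δ ρ_m/(ρ_m − ρ_c) = 254 m × 3268/442 = 1880 m.

1880 m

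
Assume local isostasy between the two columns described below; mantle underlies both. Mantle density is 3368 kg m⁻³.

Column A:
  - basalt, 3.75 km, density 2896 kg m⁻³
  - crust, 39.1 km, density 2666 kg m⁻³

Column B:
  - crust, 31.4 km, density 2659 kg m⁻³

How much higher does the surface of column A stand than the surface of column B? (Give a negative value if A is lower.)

2.07 km

For any compensation level in the mantle, the mantle terms cancel and isostasy reduces to e = (Σt_A − Σt_B) − (Σ(ρt)_A − Σ(ρt)_B) / ρ_m.
Σt_A = 42.85 km; Σt_B = 31.4 km; Σ(ρt)_A = 115100.6; Σ(ρt)_B = 83492.6 (in km·kg m⁻³).
e = (42.85 − 31.4) − (115100.6 − 83492.6) / 3368 = 2.07 km.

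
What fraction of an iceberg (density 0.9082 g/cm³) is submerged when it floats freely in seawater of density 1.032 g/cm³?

Submerged fraction = ρ_obj/ρ_fluid = 0.9082/1.032 = 0.88.

0.88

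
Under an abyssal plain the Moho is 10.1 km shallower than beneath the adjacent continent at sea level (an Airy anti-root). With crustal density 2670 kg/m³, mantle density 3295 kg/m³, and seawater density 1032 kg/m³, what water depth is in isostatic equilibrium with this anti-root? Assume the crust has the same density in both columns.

3.85 km

Replacing a thickness d of crust by seawater at the top must be balanced by replacing crust with mantle at the base: d (ρ_c − ρ_w) = a (ρ_m − ρ_c).
d = a (ρ_m − ρ_c)/(ρ_c − ρ_w) = 10.1 km × 625/1638 = 3.85 km.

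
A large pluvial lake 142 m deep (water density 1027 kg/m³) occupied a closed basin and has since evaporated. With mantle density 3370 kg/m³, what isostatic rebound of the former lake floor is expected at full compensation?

43.3 m

u = d ρ_w/ρ_m = 142 m × 1027/3370 = 43.3 m.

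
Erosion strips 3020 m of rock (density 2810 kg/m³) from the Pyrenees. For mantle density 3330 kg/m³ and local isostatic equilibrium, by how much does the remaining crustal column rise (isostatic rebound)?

Unloading: uplift u = e ρ_c/ρ_m = 3020 m × 2810/3330 = 2550 m.

2550 m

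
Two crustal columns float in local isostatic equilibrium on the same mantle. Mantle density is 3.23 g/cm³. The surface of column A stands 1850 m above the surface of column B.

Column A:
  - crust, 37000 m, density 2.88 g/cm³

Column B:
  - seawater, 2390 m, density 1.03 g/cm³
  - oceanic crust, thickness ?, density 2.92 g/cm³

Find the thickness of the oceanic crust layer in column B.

Take the compensation level at the base of the deeper column (depth z_c below the surface of column A) and equate Σ ρ_i t_i down to z_c; mantle fills any gap and the z_c terms cancel.
Column A: 37000×2.88 + (z_c − 37000)×3.23
Column B: 1850×0 + 2390×1.03 + x×2.92 + (z_c − 1850 − 2390 − x)×3.23
The z_c×3.23 term appears on both sides and cancels. Collect the known terms of each column as K = Σ(ρt)_known − 3.23 × (depth of known layers): K_A = 106560 − 3.23×37000 = −12950; K_B = 2461.7 − 3.23×(1850 + 2390) = −11233.5.
Balance: K_A = K_B − x×(3.23 − 2.92), so x = (K_B − K_A)/(3.23 − 2.92) = 1716.5/0.31 = 5540 m.

5540 m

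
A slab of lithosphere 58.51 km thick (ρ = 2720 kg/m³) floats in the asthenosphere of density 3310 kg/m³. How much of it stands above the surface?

10.4 km

Floating equilibrium: submerged depth d = t ρ_obj/ρ_fluid = 58.51 km × 2720/3310 = 48.08 km.
Freeboard = t − d = 58.51 km − 48.08 km = 10.4 km.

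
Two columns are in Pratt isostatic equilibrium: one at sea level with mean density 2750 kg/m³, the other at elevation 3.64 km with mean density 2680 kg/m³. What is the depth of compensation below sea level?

ρ_ref D = ρ (D + h) → D (ρ_ref − ρ) = ρ h.
D = ρ h/(ρ_ref − ρ) = 2680 × 3.64 km/(2750 − 2680) = 139 km.

139 km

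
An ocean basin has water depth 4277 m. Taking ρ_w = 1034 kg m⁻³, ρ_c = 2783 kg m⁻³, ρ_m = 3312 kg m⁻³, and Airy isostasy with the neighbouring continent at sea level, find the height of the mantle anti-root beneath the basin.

By Archimedes' principle applied to the lithosphere: replacing crust with seawater at the top is compensated by replacing crust with mantle at the base: d (ρ_c − ρ_w) = a (ρ_m − ρ_c).
a = d (ρ_c − ρ_w)/(ρ_m − ρ_c) = 4277 m × 1749/529 = 14100 m.

14100 m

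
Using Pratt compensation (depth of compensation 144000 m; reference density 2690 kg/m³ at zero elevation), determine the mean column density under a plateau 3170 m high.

Pratt balance: ρ_ref D = ρ (D + h).
ρ = ρ_ref D/(D + h) = 2690 × 144000 m/(144000 m + 3170 m) = 2630 kg/m³.

2630 kg/m³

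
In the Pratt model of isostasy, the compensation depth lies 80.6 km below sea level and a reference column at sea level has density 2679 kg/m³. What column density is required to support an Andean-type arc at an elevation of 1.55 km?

Pratt balance: ρ_ref D = ρ (D + h).
ρ = ρ_ref D/(D + h) = 2679 × 80.6 km/(80.6 km + 1.55 km) = 2630 kg/m³.

2630 kg/m³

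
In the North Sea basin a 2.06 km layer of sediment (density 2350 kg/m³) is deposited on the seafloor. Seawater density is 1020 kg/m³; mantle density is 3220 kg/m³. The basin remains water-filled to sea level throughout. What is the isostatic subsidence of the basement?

Submarine loading: the sediment displaces seawater, and the subsidence is in turn flooded, so s (ρ_m − ρ_w) = t (ρ_sed − ρ_w).
s = 2.06 km × (2350 − 1020) / (3220 − 1020) = 1.25 km.

1.25 km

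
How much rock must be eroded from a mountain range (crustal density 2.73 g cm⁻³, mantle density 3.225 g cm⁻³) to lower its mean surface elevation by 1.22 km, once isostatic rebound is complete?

7.95 km

Net drop Δ = e − u = e − e ρ_c/ρ_m = e (ρ_m − ρ_c)/ρ_m.
e = Δ ρ_m/(ρ_m − ρ_c) = 1.22 km × 3.225/0.495 = 7.95 km.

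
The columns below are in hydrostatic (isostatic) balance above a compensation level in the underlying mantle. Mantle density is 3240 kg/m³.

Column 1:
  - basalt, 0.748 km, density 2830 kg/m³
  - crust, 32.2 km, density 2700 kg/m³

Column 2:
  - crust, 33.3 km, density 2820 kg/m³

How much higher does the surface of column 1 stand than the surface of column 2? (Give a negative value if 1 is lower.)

For any compensation level in the mantle, the mantle terms cancel and isostasy reduces to e = (Σt_1 − Σt_2) − (Σ(ρt)_1 − Σ(ρt)_2) / ρ_m.
Σt_1 = 32.948 km; Σt_2 = 33.3 km; Σ(ρt)_1 = 89056.84; Σ(ρt)_2 = 93906 (in km·kg/m³).
e = (32.948 − 33.3) − (89056.84 − 93906) / 3240 = 1.14 km.

1.14 km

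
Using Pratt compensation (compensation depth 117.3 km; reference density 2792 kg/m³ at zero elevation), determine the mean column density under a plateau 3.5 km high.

Pratt balance: ρ_ref D = ρ (D + h).
ρ = ρ_ref D/(D + h) = 2792 × 117.3 km/(117.3 km + 3.5 km) = 2710 kg/m³.

2710 kg/m³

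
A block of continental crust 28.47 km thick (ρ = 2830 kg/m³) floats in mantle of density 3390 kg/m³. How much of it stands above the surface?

Floating equilibrium: submerged depth d = t ρ_obj/ρ_fluid = 28.47 km × 2830/3390 = 23.77 km.
Freeboard = t − d = 28.47 km − 23.77 km = 4.7 km.

4.7 km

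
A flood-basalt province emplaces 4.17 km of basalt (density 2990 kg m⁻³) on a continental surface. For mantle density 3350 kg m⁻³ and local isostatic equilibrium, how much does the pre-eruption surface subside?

Subaerial loading: s = t ρ_load / ρ_m.
s = 4.17 km × 2990/3350 = 3.72 km.

3.72 km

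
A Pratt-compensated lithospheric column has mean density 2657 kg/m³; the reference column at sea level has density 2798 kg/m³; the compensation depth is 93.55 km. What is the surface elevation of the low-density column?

4.96 km

ρ_ref D = ρ (D + h) → h = D (ρ_ref − ρ)/ρ.
h = 93.55 km × (2798 − 2657)/2657 = 4.96 km.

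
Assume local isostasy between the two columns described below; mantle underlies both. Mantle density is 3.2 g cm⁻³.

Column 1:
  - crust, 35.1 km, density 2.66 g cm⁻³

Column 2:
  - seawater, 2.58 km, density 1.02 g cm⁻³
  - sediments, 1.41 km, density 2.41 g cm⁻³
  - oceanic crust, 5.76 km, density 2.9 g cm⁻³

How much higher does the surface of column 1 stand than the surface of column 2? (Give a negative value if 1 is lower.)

3.28 km

For any compensation level in the mantle, the mantle terms cancel and isostasy reduces to e = (Σt_1 − Σt_2) − (Σ(ρt)_1 − Σ(ρt)_2) / ρ_m.
Σt_1 = 35.1 km; Σt_2 = 9.75 km; Σ(ρt)_1 = 93.366; Σ(ρt)_2 = 22.7337 (in km·g cm⁻³).
e = (35.1 − 9.75) − (93.366 − 22.7337) / 3.2 = 3.28 km.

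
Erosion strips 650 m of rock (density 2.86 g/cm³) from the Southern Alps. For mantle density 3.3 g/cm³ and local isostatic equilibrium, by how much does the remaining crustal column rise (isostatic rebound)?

563 m

Unloading: uplift u = e ρ_c/ρ_m = 650 m × 2.86/3.3 = 563 m.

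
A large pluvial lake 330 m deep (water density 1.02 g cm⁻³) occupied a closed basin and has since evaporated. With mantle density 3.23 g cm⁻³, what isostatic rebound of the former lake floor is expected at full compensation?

u = d ρ_w/ρ_m = 330 m × 1.02/3.23 = 104 m.

104 m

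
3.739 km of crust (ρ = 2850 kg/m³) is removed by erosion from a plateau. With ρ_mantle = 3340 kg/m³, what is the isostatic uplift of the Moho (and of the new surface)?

3.19 km

Unloading: uplift u = e ρ_c/ρ_m = 3.739 km × 2850/3340 = 3.19 km.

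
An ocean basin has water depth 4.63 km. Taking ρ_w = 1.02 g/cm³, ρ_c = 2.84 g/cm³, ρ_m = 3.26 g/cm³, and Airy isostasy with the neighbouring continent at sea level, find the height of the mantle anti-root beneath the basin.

20.1 km

Balancing pressure at the compensation depth: replacing crust with seawater at the top is compensated by replacing crust with mantle at the base: d (ρ_c − ρ_w) = a (ρ_m − ρ_c).
a = d (ρ_c − ρ_w)/(ρ_m − ρ_c) = 4.63 km × 1.82/0.42 = 20.1 km.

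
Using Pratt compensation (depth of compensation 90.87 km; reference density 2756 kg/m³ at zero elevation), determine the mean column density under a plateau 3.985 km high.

2640 kg/m³

Pratt balance: ρ_ref D = ρ (D + h).
ρ = ρ_ref D/(D + h) = 2756 × 90.87 km/(90.87 km + 3.985 km) = 2640 kg/m³.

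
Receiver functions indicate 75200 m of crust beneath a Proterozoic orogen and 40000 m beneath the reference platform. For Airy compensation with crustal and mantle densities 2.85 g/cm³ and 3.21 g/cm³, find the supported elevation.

Excess crust Δ = 75200 m − 40000 m = 35200 m, split between elevation h and root r with h + r = Δ.
Airy balance ρ_c h = (ρ_m − ρ_c) r gives r = h ρ_c/(ρ_m − ρ_c), so h (1 + ρ_c/(ρ_m − ρ_c)) = Δ, i.e. h = Δ (ρ_m − ρ_c)/ρ_m.
h = 35200 m × 0.36/3.21 = 3950 m.

3950 m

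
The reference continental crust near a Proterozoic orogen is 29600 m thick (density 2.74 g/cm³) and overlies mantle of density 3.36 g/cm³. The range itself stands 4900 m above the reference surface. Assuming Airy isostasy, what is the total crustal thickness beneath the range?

Root depth r = h ρ_c / (ρ_m − ρ_c) = 4900 m × 2.74 / 0.62 = 21650 m.
Total thickness = T + h + r = 29600 m + 4900 m + 21650 m = 56200 m.

56200 m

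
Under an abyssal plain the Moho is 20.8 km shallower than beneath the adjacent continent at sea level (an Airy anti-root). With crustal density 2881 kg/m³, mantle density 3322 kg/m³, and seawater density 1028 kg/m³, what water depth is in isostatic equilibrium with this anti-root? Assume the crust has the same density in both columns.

Replacing a thickness d of crust by seawater at the top must be balanced by replacing crust with mantle at the base: d (ρ_c − ρ_w) = a (ρ_m − ρ_c).
d = a (ρ_m − ρ_c)/(ρ_c − ρ_w) = 20.8 km × 441/1853 = 4.95 km.

4.95 km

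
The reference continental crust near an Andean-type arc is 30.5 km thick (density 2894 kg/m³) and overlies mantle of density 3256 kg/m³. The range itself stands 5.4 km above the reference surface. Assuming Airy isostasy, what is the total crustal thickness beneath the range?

79.1 km

Root depth r = h ρ_c / (ρ_m − ρ_c) = 5.4 km × 2894 / 362 = 43.17 km.
Total thickness = T + h + r = 30.5 km + 5.4 km + 43.17 km = 79.1 km.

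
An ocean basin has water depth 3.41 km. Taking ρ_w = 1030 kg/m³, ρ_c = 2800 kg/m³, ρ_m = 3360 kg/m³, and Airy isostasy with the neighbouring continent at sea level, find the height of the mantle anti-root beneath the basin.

10.8 km

Balancing pressure at the compensation depth: replacing crust with seawater at the top is compensated by replacing crust with mantle at the base: d (ρ_c − ρ_w) = a (ρ_m − ρ_c).
a = d (ρ_c − ρ_w)/(ρ_m − ρ_c) = 3.41 km × 1770/560 = 10.8 km.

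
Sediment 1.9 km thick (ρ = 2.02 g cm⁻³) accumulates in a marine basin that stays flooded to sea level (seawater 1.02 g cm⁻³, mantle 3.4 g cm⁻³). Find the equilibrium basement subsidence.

Submarine loading: the sediment displaces seawater, and the subsidence is in turn flooded, so s (ρ_m − ρ_w) = t (ρ_sed − ρ_w).
s = 1.9 km × (2.02 − 1.02) / (3.4 − 1.02) = 0.798 km.

0.798 km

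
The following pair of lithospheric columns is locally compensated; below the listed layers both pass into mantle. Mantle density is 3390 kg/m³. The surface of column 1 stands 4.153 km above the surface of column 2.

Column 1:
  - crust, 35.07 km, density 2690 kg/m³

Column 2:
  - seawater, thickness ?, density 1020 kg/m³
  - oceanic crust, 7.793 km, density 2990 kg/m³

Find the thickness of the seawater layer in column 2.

Take the compensation level at the base of the deeper column (depth z_c below the surface of column 1) and equate Σ ρ_i t_i down to z_c; mantle fills any gap and the z_c terms cancel.
Column 1: 35.07×2690 + (z_c − 35.07)×3390
Column 2: 4.153×0 + x×1020 + 7.793×2990 + (z_c − 4.153 − 7.793 − x)×3390
The z_c×3390 term appears on both sides and cancels. Collect the known terms of each column as K = Σ(ρt)_known − 3390 × (depth of known layers): K_1 = 94338.3 − 3390×35.07 = −24549; K_2 = 23301.07 − 3390×(4.153 + 7.793) = −17195.87.
Balance: K_1 = K_2 − x×(3390 − 1020), so x = (K_2 − K_1)/(3390 − 1020) = 7353.13/2370 = 3.1 km.

3.1 km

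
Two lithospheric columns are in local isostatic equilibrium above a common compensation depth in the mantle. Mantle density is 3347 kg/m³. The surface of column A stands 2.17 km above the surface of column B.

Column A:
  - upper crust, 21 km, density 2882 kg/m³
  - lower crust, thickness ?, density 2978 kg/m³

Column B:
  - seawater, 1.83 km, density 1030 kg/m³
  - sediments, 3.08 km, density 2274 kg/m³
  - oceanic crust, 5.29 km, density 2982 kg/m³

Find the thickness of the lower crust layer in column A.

Take the compensation level at the base of the deeper column (depth z_c below the surface of column A) and equate Σ ρ_i t_i down to z_c; mantle fills any gap and the z_c terms cancel.
Column A: 21×2882 + x×2978 + (z_c − 21 − x)×3347
Column B: 2.17×0 + 1.83×1030 + 3.08×2274 + 5.29×2982 + (z_c − 2.17 − 10.2)×3347
The z_c×3347 term appears on both sides and cancels. Collect the known terms of each column as K = Σ(ρt)_known − 3347 × (depth of known layers): K_A = 60522 − 3347×21 = −9765; K_B = 24663.6 − 3347×(2.17 + 10.2) = −16738.79.
Balance: K_A − x×(3347 − 2978) = K_B, so x = (K_A − K_B)/(3347 − 2978) = 6973.79/369 = 18.9 km.

18.9 km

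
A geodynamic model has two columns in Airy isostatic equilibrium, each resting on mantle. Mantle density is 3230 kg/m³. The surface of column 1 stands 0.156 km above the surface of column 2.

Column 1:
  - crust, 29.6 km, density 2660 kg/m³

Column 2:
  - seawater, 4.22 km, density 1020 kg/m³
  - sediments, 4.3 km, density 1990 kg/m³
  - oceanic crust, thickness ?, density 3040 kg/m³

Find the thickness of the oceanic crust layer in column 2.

9 km

Take the compensation level at the base of the deeper column (depth z_c below the surface of column 1) and equate Σ ρ_i t_i down to z_c; mantle fills any gap and the z_c terms cancel.
Column 1: 29.6×2660 + (z_c − 29.6)×3230
Column 2: 0.156×0 + 4.22×1020 + 4.3×1990 + x×3040 + (z_c − 0.156 − 8.52 − x)×3230
The z_c×3230 term appears on both sides and cancels. Collect the known terms of each column as K = Σ(ρt)_known − 3230 × (depth of known layers): K_1 = 78736 − 3230×29.6 = −16872; K_2 = 12861.4 − 3230×(0.156 + 8.52) = −15162.08.
Balance: K_1 = K_2 − x×(3230 − 3040), so x = (K_2 − K_1)/(3230 − 3040) = 1709.92/190 = 9 km.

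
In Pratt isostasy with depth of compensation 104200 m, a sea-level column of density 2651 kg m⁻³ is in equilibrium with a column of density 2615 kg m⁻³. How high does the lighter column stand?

1430 m

ρ_ref D = ρ (D + h) → h = D (ρ_ref − ρ)/ρ.
h = 104200 m × (2651 − 2615)/2615 = 1430 m.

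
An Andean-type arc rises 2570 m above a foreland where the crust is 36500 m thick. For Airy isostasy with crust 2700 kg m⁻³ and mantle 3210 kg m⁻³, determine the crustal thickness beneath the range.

52700 m

Root depth r = h ρ_c / (ρ_m − ρ_c) = 2570 m × 2700 / 510 = 13610 m.
Total thickness = T + h + r = 36500 m + 2570 m + 13610 m = 52700 m.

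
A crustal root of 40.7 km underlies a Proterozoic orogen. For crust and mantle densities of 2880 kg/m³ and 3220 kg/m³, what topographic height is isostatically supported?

For local isostatic compensation: ρ_c h = (ρ_m − ρ_c) r.
h = r (ρ_m − ρ_c) / ρ_c = 40.7 km × (3220 − 2880) / 2880 = 4.8 km.

4.8 km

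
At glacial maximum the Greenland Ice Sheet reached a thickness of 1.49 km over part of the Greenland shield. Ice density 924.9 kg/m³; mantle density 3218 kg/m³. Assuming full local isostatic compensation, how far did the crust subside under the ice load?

0.428 km

Isostatic balance requires: the ice load ρ_ice t is balanced by mantle displaced below, ρ_m s.
s = t ρ_ice / ρ_m = 1.49 km × 924.9/3218 = 0.428 km.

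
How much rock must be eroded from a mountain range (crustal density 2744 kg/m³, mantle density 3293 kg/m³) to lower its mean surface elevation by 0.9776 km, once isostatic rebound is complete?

Net drop Δ = e − u = e − e ρ_c/ρ_m = e (ρ_m − ρ_c)/ρ_m.
e = Δ ρ_m/(ρ_m − ρ_c) = 0.9776 km × 3293/549 = 5.86 km.

5.86 km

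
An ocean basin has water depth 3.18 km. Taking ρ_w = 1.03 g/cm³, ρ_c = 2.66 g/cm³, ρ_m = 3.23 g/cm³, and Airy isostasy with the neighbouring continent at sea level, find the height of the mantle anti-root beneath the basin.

For local isostatic compensation: replacing crust with seawater at the top is compensated by replacing crust with mantle at the base: d (ρ_c − ρ_w) = a (ρ_m − ρ_c).
a = d (ρ_c − ρ_w)/(ρ_m − ρ_c) = 3.18 km × 1.63/0.57 = 9.09 km.

9.09 km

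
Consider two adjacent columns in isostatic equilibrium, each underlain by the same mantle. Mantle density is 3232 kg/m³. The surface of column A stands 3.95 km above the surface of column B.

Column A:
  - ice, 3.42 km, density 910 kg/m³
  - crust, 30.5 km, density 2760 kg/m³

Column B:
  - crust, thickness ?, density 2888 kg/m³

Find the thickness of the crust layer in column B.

Take the compensation level at the base of the deeper column (depth z_c below the surface of column A) and equate Σ ρ_i t_i down to z_c; mantle fills any gap and the z_c terms cancel.
Column A: 3.42×910 + 30.5×2760 + (z_c − 33.92)×3232
Column B: 3.95×0 + x×2888 + (z_c − 3.95 − 0 − x)×3232
The z_c×3232 term appears on both sides and cancels. Collect the known terms of each column as K = Σ(ρt)_known − 3232 × (depth of known layers): K_A = 87292.2 − 3232×33.92 = −22337.24; K_B = 0 − 3232×(3.95 + 0) = −12766.4.
Balance: K_A = K_B − x×(3232 − 2888), so x = (K_B − K_A)/(3232 − 2888) = 9570.84/344 = 27.8 km.

27.8 km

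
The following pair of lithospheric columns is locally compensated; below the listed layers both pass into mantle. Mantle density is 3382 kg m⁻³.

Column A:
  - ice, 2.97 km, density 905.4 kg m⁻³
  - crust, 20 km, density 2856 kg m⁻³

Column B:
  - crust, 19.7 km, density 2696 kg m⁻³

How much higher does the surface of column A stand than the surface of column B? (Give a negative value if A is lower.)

1.29 km

For any compensation level in the mantle, the mantle terms cancel and isostasy reduces to e = (Σt_A − Σt_B) − (Σ(ρt)_A − Σ(ρt)_B) / ρ_m.
Σt_A = 22.97 km; Σt_B = 19.7 km; Σ(ρt)_A = 59809.038; Σ(ρt)_B = 53111.2 (in km·kg m⁻³).
e = (22.97 − 19.7) − (59809.038 − 53111.2) / 3382 = 1.29 km.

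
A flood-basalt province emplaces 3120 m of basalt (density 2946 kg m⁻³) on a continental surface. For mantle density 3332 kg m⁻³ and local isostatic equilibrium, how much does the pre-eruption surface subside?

Subaerial loading: s = t ρ_load / ρ_m.
s = 3120 m × 2946/3332 = 2760 m.

2760 m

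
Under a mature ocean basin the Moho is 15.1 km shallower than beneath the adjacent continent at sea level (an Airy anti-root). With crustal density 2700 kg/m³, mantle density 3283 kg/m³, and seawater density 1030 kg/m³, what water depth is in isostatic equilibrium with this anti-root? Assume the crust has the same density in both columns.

Replacing a thickness d of crust by seawater at the top must be balanced by replacing crust with mantle at the base: d (ρ_c − ρ_w) = a (ρ_m − ρ_c).
d = a (ρ_m − ρ_c)/(ρ_c − ρ_w) = 15.1 km × 583/1670 = 5.27 km.

5.27 km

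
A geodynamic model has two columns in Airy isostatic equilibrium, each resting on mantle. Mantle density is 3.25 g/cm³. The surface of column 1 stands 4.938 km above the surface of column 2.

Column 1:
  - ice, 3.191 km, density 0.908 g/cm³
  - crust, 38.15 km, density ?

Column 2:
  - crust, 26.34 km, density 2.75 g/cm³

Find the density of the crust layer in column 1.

Take the compensation level at the base of the deeper column (depth z_c below the surface of column 1) and equate Σ ρ_i t_i down to z_c; mantle fills any gap and the z_c terms cancel.
Column 1: 3.191×0.908 + 38.15×ρ + (z_c − 41.341)×3.25
Column 2: 4.938×0 + 26.34×2.75 + (z_c − 4.938 − 26.34)×3.25
The z_c×3.25 term appears on both sides and cancels. Collect the known terms of each column as K = Σ(ρt)_known − 3.25 × (depth of known layers): K_1 = 2.897428 − 3.25×41.341 = −131.460822; K_2 = 72.435 − 3.25×(4.938 + 26.34) = −29.2185.
Balance: K_1 + 38.15×ρ = K_2, so ρ = (K_2 − K_1)/38.15 = 102.242/38.15 = 2.68 g/cm³.

2.68 g/cm³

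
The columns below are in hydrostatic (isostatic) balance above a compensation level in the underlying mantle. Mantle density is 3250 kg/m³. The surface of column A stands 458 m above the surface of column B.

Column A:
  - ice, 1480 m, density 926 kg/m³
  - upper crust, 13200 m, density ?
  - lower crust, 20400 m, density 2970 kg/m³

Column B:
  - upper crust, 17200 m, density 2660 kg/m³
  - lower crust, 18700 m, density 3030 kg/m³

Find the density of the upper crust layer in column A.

2750 kg/m³

Take the compensation level at the base of the deeper column (depth z_c below the surface of column A) and equate Σ ρ_i t_i down to z_c; mantle fills any gap and the z_c terms cancel.
Column A: 1480×926 + 13200×ρ + 20400×2970 + (z_c − 35080)×3250
Column B: 458×0 + 17200×2660 + 18700×3030 + (z_c − 458 − 35900)×3250
The z_c×3250 term appears on both sides and cancels. Collect the known terms of each column as K = Σ(ρt)_known − 3250 × (depth of known layers): K_A = 61958480 − 3250×35080 = −52051520; K_B = 102413000 − 3250×(458 + 35900) = −15750500.
Balance: K_A + 13200×ρ = K_B, so ρ = (K_B − K_A)/13200 = 36301000/13200 = 2750 kg/m³.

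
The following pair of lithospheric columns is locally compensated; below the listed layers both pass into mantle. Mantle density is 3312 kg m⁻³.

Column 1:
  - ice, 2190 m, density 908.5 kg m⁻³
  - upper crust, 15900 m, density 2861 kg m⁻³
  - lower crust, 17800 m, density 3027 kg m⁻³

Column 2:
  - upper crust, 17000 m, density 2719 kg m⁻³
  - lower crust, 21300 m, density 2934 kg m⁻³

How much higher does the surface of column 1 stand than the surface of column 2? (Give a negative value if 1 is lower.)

−189 m

For any compensation level in the mantle, the mantle terms cancel and isostasy reduces to e = (Σt_1 − Σt_2) − (Σ(ρt)_1 − Σ(ρt)_2) / ρ_m.
Σt_1 = 35890 m; Σt_2 = 38300 m; Σ(ρt)_1 = 101360115; Σ(ρt)_2 = 108717200 (in m·kg m⁻³).
e = (35890 − 38300) − (101360115 − 108717200) / 3312 = −189 m.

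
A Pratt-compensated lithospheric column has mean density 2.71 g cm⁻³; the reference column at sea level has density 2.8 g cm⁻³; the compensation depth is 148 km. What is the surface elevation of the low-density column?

4.92 km

ρ_ref D = ρ (D + h) → h = D (ρ_ref − ρ)/ρ.
h = 148 km × (2.8 − 2.71)/2.71 = 4.92 km.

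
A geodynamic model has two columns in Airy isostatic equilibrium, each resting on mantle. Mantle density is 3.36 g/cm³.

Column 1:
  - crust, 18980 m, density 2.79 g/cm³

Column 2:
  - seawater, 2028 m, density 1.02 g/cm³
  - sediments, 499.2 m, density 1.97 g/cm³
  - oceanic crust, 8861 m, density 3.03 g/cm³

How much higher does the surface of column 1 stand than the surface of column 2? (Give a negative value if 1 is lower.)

731 m

For any compensation level in the mantle, the mantle terms cancel and isostasy reduces to e = (Σt_1 − Σt_2) − (Σ(ρt)_1 − Σ(ρt)_2) / ρ_m.
Σt_1 = 18980 m; Σt_2 = 11388.2 m; Σ(ρt)_1 = 52954.2; Σ(ρt)_2 = 29900.814 (in m·g/cm³).
e = (18980 − 11388.2) − (52954.2 − 29900.814) / 3.36 = 731 m.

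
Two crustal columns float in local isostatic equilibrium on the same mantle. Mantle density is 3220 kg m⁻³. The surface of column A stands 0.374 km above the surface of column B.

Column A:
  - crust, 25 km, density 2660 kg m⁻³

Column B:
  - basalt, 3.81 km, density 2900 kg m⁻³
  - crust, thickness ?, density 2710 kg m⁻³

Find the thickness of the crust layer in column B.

22.7 km

Take the compensation level at the base of the deeper column (depth z_c below the surface of column A) and equate Σ ρ_i t_i down to z_c; mantle fills any gap and the z_c terms cancel.
Column A: 25×2660 + (z_c − 25)×3220
Column B: 0.374×0 + 3.81×2900 + x×2710 + (z_c − 0.374 − 3.81 − x)×3220
The z_c×3220 term appears on both sides and cancels. Collect the known terms of each column as K = Σ(ρt)_known − 3220 × (depth of known layers): K_A = 66500 − 3220×25 = −14000; K_B = 11049 − 3220×(0.374 + 3.81) = −2423.48.
Balance: K_A = K_B − x×(3220 − 2710), so x = (K_B − K_A)/(3220 − 2710) = 11576.5/510 = 22.7 km.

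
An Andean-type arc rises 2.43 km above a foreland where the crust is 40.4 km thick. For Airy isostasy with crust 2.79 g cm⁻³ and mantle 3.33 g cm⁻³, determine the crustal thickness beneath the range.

Root depth r = h ρ_c / (ρ_m − ρ_c) = 2.43 km × 2.79 / 0.54 = 12.55 km.
Total thickness = T + h + r = 40.4 km + 2.43 km + 12.55 km = 55.4 km.

55.4 km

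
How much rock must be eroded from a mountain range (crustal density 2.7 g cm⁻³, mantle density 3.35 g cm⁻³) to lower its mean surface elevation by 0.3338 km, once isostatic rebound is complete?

Net drop Δ = e − u = e − e ρ_c/ρ_m = e (ρ_m − ρ_c)/ρ_m.
e = Δ ρ_m/(ρ_m − ρ_c) = 0.3338 km × 3.35/0.65 = 1.72 km.

1.72 km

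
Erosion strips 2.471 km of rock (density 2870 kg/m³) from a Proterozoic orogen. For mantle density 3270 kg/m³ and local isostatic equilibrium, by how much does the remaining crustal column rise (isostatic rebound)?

2.17 km

Unloading: uplift u = e ρ_c/ρ_m = 2.471 km × 2870/3270 = 2.17 km.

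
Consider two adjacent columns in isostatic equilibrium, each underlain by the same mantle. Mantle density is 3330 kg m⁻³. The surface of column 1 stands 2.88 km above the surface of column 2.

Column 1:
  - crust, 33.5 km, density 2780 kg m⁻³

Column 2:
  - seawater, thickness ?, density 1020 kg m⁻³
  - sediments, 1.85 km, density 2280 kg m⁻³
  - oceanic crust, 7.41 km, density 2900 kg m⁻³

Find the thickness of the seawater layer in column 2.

1.6 km

Take the compensation level at the base of the deeper column (depth z_c below the surface of column 1) and equate Σ ρ_i t_i down to z_c; mantle fills any gap and the z_c terms cancel.
Column 1: 33.5×2780 + (z_c − 33.5)×3330
Column 2: 2.88×0 + x×1020 + 1.85×2280 + 7.41×2900 + (z_c − 2.88 − 9.26 − x)×3330
The z_c×3330 term appears on both sides and cancels. Collect the known terms of each column as K = Σ(ρt)_known − 3330 × (depth of known layers): K_1 = 93130 − 3330×33.5 = −18425; K_2 = 25707 − 3330×(2.88 + 9.26) = −14719.2.
Balance: K_1 = K_2 − x×(3330 − 1020), so x = (K_2 − K_1)/(3330 − 1020) = 3705.8/2310 = 1.6 km.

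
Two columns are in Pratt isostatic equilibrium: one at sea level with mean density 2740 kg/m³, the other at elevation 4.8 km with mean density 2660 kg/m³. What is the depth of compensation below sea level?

160 km

ρ_ref D = ρ (D + h) → D (ρ_ref − ρ) = ρ h.
D = ρ h/(ρ_ref − ρ) = 2660 × 4.8 km/(2740 − 2660) = 160 km.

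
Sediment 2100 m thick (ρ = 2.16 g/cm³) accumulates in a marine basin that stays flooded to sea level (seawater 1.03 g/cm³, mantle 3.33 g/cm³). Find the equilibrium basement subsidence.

Submarine loading: the sediment displaces seawater, and the subsidence is in turn flooded, so s (ρ_m − ρ_w) = t (ρ_sed − ρ_w).
s = 2100 m × (2.16 − 1.03) / (3.33 − 1.03) = 1030 m.

1030 m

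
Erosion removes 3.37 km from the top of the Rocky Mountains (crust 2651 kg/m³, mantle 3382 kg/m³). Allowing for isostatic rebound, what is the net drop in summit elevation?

0.728 km

Rebound u = e ρ_c/ρ_m = 3.37 km × 2651/3382 = 2.642 km.
Net surface drop = e − u = 3.37 km − 2.642 km = e (ρ_m − ρ_c)/ρ_m = 0.728 km.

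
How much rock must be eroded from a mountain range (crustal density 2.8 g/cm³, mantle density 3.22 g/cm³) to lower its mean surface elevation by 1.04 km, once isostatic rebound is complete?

Net drop Δ = e − u = e − e ρ_c/ρ_m = e (ρ_m − ρ_c)/ρ_m.
e = Δ ρ_m/(ρ_m − ρ_c) = 1.04 km × 3.22/0.42 = 7.97 km.

7.97 km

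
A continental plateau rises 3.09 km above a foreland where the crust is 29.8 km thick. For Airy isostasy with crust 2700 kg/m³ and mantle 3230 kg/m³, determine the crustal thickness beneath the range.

Root depth r = h ρ_c / (ρ_m − ρ_c) = 3.09 km × 2700 / 530 = 15.74 km.
Total thickness = T + h + r = 29.8 km + 3.09 km + 15.74 km = 48.6 km.

48.6 km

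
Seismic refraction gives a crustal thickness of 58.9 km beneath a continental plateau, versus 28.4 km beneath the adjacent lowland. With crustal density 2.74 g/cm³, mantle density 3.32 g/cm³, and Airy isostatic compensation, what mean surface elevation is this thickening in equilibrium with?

5.33 km

Excess crust Δ = 58.9 km − 28.4 km = 30.5 km, split between elevation h and root r with h + r = Δ.
Airy balance ρ_c h = (ρ_m − ρ_c) r gives r = h ρ_c/(ρ_m − ρ_c), so h (1 + ρ_c/(ρ_m − ρ_c)) = Δ, i.e. h = Δ (ρ_m − ρ_c)/ρ_m.
h = 30.5 km × 0.58/3.32 = 5.33 km.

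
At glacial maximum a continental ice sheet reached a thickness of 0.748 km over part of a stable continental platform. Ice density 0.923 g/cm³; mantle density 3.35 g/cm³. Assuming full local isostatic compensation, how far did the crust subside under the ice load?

0.206 km

Balancing pressure at the compensation depth: the ice load ρ_ice t is balanced by mantle displaced below, ρ_m s.
s = t ρ_ice / ρ_m = 0.748 km × 0.923/3.35 = 0.206 km.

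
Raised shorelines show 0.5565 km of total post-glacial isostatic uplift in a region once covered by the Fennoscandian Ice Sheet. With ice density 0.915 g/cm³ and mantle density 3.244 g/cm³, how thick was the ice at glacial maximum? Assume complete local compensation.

u = t ρ_ice/ρ_m → t = u ρ_m/ρ_ice = 0.5565 km × 3.244/0.915 = 1.97 km.

1.97 km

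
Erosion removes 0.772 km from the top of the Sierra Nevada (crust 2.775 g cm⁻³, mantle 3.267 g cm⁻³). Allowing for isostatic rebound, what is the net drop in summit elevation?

0.116 km

Rebound u = e ρ_c/ρ_m = 0.772 km × 2.775/3.267 = 0.6557 km.
Net surface drop = e − u = 0.772 km − 0.6557 km = e (ρ_m − ρ_c)/ρ_m = 0.116 km.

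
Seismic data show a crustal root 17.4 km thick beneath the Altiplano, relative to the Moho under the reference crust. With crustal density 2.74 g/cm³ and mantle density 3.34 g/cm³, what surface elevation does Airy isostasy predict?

By Archimedes' principle applied to the lithosphere: ρ_c h = (ρ_m − ρ_c) r.
h = r (ρ_m − ρ_c) / ρ_c = 17.4 km × (3.34 − 2.74) / 2.74 = 3.81 km.

3.81 km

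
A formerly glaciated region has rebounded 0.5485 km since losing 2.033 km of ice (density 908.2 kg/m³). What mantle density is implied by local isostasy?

3370 kg/m³

ρ_m = ρ_ice t / u = 908.2 × 2.033 km/0.5485 km = 3370 kg/m³.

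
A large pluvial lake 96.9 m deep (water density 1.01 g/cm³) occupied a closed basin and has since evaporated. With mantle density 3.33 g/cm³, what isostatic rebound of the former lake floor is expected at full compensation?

29.4 m

u = d ρ_w/ρ_m = 96.9 m × 1.01/3.33 = 29.4 m.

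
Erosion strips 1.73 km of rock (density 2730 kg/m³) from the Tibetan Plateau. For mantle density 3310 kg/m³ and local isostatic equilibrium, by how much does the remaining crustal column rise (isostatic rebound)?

1.43 km

Unloading: uplift u = e ρ_c/ρ_m = 1.73 km × 2730/3310 = 1.43 km.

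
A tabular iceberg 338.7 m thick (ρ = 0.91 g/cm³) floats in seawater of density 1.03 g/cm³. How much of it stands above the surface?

39.5 m

Floating equilibrium: submerged depth d = t ρ_obj/ρ_fluid = 338.7 m × 0.91/1.03 = 299.2 m.
Freeboard = t − d = 338.7 m − 299.2 m = 39.5 m.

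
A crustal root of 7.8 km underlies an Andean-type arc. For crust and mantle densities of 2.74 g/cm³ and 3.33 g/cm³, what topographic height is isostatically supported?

1.68 km

For local isostatic compensation: ρ_c h = (ρ_m − ρ_c) r.
h = r (ρ_m − ρ_c) / ρ_c = 7.8 km × (3.33 − 2.74) / 2.74 = 1.68 km.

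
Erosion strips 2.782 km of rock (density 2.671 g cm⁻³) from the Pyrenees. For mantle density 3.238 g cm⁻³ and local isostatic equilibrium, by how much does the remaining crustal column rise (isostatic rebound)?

2.29 km

Unloading: uplift u = e ρ_c/ρ_m = 2.782 km × 2.671/3.238 = 2.29 km.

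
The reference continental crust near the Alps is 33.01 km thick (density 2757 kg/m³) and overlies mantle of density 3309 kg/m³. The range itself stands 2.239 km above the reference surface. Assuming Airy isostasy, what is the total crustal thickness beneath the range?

Root depth r = h ρ_c / (ρ_m − ρ_c) = 2.239 km × 2757 / 552 = 11.18 km.
Total thickness = T + h + r = 33.01 km + 2.239 km + 11.18 km = 46.4 km.

46.4 km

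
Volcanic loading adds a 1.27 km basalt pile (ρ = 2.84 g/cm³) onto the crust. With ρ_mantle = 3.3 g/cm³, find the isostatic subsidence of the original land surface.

1.09 km

Subaerial loading: s = t ρ_load / ρ_m.
s = 1.27 km × 2.84/3.3 = 1.09 km.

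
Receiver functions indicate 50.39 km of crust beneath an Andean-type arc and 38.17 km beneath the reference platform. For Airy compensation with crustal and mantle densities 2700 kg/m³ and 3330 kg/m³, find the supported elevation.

Excess crust Δ = 50.39 km − 38.17 km = 12.22 km, split between elevation h and root r with h + r = Δ.
Airy balance ρ_c h = (ρ_m − ρ_c) r gives r = h ρ_c/(ρ_m − ρ_c), so h (1 + ρ_c/(ρ_m − ρ_c)) = Δ, i.e. h = Δ (ρ_m − ρ_c)/ρ_m.
h = 12.22 km × 630/3330 = 2.31 km.

2.31 km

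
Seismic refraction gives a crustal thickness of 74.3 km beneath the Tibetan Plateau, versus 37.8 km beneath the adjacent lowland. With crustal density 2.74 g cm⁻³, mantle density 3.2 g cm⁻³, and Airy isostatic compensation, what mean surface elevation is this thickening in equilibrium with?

Excess crust Δ = 74.3 km − 37.8 km = 36.5 km, split between elevation h and root r with h + r = Δ.
Airy balance ρ_c h = (ρ_m − ρ_c) r gives r = h ρ_c/(ρ_m − ρ_c), so h (1 + ρ_c/(ρ_m − ρ_c)) = Δ, i.e. h = Δ (ρ_m − ρ_c)/ρ_m.
h = 36.5 km × 0.46/3.2 = 5.25 km.

5.25 km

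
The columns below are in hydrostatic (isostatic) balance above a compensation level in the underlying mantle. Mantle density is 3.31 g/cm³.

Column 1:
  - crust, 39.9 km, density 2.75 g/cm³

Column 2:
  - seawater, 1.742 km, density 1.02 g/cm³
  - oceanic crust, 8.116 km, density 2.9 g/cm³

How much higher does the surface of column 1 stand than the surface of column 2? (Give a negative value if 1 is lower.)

For any compensation level in the mantle, the mantle terms cancel and isostasy reduces to e = (Σt_1 − Σt_2) − (Σ(ρt)_1 − Σ(ρt)_2) / ρ_m.
Σt_1 = 39.9 km; Σt_2 = 9.858 km; Σ(ρt)_1 = 109.725; Σ(ρt)_2 = 25.31324 (in km·g/cm³).
e = (39.9 − 9.858) − (109.725 − 25.31324) / 3.31 = 4.54 km.

4.54 km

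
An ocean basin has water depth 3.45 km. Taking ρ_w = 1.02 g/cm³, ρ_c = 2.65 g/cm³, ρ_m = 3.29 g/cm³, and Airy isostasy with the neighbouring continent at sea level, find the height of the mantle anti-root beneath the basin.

Equating mass per unit area of the two columns: replacing crust with seawater at the top is compensated by replacing crust with mantle at the base: d (ρ_c − ρ_w) = a (ρ_m − ρ_c).
a = d (ρ_c − ρ_w)/(ρ_m − ρ_c) = 3.45 km × 1.63/0.64 = 8.79 km.

8.79 km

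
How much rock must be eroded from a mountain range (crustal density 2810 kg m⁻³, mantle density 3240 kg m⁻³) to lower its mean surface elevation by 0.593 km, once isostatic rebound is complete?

Net drop Δ = e − u = e − e ρ_c/ρ_m = e (ρ_m − ρ_c)/ρ_m.
e = Δ ρ_m/(ρ_m − ρ_c) = 0.593 km × 3240/430 = 4.47 km.

4.47 km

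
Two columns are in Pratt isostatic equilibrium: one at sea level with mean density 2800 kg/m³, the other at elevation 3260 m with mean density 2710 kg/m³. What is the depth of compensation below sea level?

98200 m

ρ_ref D = ρ (D + h) → D (ρ_ref − ρ) = ρ h.
D = ρ h/(ρ_ref − ρ) = 2710 × 3260 m/(2800 − 2710) = 98200 m.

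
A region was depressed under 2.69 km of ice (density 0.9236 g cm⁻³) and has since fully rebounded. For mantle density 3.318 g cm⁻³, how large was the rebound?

0.749 km

Removing the load lets mantle flow back in; uplift u satisfies ρ_ice t = ρ_m u.
u = t ρ_ice/ρ_m = 2.69 km × 0.9236/3.318 = 0.749 km.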